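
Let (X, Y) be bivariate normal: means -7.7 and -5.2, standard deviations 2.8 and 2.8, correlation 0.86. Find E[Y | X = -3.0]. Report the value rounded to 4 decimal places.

E[Y | X=x] = μ_Y + ρ(σ_Y/σ_X)(x − μ_X) for jointly normal variables.
E[Y | X=-3.0] = -5.2 + (0.86)·(2.8/2.8)·(-3.0 − (-7.7)) = -5.2 + (0.86)·(4.7) = -1.1580.

-1.1580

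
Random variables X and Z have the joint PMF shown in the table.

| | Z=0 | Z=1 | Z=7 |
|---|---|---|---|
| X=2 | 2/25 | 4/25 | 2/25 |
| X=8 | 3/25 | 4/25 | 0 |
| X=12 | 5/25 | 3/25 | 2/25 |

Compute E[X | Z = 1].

76/11

P(Z = 1) = 11/25.
Summing X·P(X=x,Z=y) over the conditioning event gives 76/25.
E[X | Z = 1] = (76/25) / (11/25) = 76/11.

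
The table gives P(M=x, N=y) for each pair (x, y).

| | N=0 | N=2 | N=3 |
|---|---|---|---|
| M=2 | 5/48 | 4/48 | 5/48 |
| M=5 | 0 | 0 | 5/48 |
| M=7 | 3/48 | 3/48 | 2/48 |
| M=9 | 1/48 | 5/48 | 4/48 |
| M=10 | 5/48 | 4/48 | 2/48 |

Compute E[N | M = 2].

P(M = 2) = 7/24.
Σ N·P over the event = 0·(5/48) + 2·(4/48) + 3·(5/48) = 23/48.
E[N | M = 2] = (23/48) / (7/24) = 23/14.

23/14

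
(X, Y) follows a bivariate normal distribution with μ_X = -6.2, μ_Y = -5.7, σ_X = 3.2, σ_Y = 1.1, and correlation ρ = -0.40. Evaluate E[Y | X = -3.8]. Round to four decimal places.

The regression of Y on X has slope ρ·σ_Y/σ_X and passes through (μ_X, μ_Y).
E[Y | X=-3.8] = -5.7 + (-0.40)·(1.1/3.2)·(-3.8 − (-6.2)) = -5.7 + (-0.1375)·(2.4) = -6.0300.

-6.0300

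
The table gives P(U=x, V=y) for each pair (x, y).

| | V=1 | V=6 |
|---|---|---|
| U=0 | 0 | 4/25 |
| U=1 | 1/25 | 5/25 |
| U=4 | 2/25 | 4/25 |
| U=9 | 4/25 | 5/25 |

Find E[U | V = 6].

P(V = 6) = 18/25.
Σ U·P over the event = 0·(4/25) + 1·(5/25) + 4·(4/25) + 9·(5/25) = 66/25.
E[U | V = 6] = (66/25) / (18/25) = 11/3.

11/3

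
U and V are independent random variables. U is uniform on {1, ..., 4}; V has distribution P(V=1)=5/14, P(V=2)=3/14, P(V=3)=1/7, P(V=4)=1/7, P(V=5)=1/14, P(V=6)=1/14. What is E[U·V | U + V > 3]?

339/43

P(U + V > 3) = 43/56.
Summing UV·P(x,y) over outcomes with U + V > 3 gives 339/56.
E[U·V | U + V > 3] = (339/56) / (43/56) = 339/43.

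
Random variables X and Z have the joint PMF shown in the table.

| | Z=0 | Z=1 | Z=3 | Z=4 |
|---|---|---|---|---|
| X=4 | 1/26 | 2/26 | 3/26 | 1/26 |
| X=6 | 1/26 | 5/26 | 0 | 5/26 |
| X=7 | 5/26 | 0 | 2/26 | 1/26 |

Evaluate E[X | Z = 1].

38/7

P(Z = 1) = 7/26.
Σ X·P over the event = 4·(2/26) + 6·(5/26) = 19/13.
E[X | Z = 1] = (19/13) / (7/26) = 38/7.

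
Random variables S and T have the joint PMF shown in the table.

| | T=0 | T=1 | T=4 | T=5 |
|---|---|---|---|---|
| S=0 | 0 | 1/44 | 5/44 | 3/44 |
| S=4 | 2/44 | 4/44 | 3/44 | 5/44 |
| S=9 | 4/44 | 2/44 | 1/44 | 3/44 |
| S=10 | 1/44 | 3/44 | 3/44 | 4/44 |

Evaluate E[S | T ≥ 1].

202/37

P(T ≥ 1) = 37/44.
Summing S·P(S=x,T=y) over the conditioning event gives 101/22.
E[S | T ≥ 1] = (101/22) / (37/44) = 202/37.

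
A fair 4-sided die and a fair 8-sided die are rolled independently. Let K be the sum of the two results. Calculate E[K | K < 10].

80/13

P(K < 10) = 13/16.
Σ over the event: 2·1/32 + 3·1/16 + 4·3/32 + 5·1/8 + 6·1/8 + 7·1/8 + 8·1/8 + 9·1/8 = 5.
E[K | K < 10] = (5) / (13/16) = 80/13.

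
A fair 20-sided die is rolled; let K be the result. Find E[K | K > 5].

13

P(K > 5) = 3/4.
E[K | K > 5] = (39/4) / (3/4) = 13.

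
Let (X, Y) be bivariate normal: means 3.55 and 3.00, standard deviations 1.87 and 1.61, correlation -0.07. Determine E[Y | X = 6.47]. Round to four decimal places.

For a bivariate normal, E[Y | X=x] = μ_Y + ρ·(σ_Y/σ_X)·(x − μ_X).
E[Y | X=6.47] = 3.00 + (-0.07)·(1.61/1.87)·(6.47 − (3.55)) = 3.00 + (-0.060267)·(2.92) = 2.8240.

2.8240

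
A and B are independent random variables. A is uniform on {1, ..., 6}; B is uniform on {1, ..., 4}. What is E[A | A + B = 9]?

Outcomes with A + B = 9: (5,4), (6,3), each with probability 1/24.
E[A | A + B = 9] = (5 + 6) / 2 = 11/2.

11/2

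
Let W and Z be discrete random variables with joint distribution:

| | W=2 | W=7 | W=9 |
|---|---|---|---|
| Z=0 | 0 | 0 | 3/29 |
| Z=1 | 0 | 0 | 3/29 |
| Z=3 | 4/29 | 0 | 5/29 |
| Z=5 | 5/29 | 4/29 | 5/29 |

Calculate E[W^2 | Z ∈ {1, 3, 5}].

1285/26

P(Z ∈ {1, 3, 5}) = 26/29.
Summing W^2·P(W=x,Z=y) over the conditioning event gives 1285/29.
E[W^2 | Z ∈ {1, 3, 5}] = (1285/29) / (26/29) = 1285/26.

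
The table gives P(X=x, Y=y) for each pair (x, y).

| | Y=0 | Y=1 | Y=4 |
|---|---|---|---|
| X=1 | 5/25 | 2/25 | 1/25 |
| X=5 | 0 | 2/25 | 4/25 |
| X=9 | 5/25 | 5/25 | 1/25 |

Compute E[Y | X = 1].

P(X = 1) = 8/25.
Σ Y·P over the event = 0·(5/25) + 1·(2/25) + 4·(1/25) = 6/25.
E[Y | X = 1] = (6/25) / (8/25) = 3/4.

3/4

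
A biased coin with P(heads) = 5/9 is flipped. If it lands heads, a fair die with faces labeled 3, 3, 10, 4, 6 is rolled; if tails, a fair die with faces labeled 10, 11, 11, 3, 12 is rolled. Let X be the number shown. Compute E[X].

106/15

E[X | heads] = (3+3+10+4+6)/5 = 26/5.
E[X | tails] = (10+11+11+3+12)/5 = 47/5.
By the law of total expectation,
E[X] = (5/9)·(26/5) + (4/9)·(47/5) = 106/15.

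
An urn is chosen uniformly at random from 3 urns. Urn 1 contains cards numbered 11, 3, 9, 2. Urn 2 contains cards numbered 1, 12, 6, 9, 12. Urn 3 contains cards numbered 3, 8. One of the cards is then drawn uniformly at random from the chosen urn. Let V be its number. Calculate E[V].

E[V | urn 1] = (11+3+9+2)/4 = 25/4.
E[V | urn 2] = (1+12+6+9+12)/5 = 8.
E[V | urn 3] = (3+8)/2 = 11/2.
E[V] = (1/3)·(25/4) + (1/3)·(8) + (1/3)·(11/2) = 79/12.

79/12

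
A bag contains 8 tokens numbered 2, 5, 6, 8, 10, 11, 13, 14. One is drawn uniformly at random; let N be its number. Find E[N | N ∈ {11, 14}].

P(N ∈ {11, 14}) = 1/4.
Σ over the event: 11·1/8 + 14·1/8 = 25/8.
E[N | N ∈ {11, 14}] = (25/8) / (1/4) = 25/2.

25/2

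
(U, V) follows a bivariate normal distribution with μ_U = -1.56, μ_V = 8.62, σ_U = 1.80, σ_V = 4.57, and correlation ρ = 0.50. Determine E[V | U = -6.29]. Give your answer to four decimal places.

E[V | U=x] = μ_V + ρ(σ_V/σ_U)(x − μ_U) for jointly normal variables.
E[V | U=-6.29] = 8.62 + (0.50)·(4.57/1.80)·(-6.29 − (-1.56)) = 8.62 + (1.26944)·(-4.73) = 2.6155.

2.6155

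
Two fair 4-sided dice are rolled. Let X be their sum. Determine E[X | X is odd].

P(X is odd) = 1/2.
Σ over the event: 3·1/8 + 5·1/4 + 7·1/8 = 5/2.
E[X | X is odd] = (5/2) / (1/2) = 5.

5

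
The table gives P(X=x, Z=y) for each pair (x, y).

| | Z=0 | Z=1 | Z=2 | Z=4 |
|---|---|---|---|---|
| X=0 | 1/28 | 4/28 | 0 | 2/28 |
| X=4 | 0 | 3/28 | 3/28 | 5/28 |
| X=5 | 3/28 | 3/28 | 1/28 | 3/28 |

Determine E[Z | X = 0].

P(X = 0) = 1/4.
Σ Z·P over the event = 0·(1/28) + 1·(4/28) + 4·(2/28) = 3/7.
E[Z | X = 0] = (3/7) / (1/4) = 12/7.

12/7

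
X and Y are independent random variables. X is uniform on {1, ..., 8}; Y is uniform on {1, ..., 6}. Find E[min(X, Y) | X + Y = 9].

Outcomes with X + Y = 9: (3,6), (4,5), (5,4), (6,3), (7,2), (8,1), each with probability 1/48.
E[min(X, Y) | X + Y = 9] = (3 + 4 + 4 + 3 + 2 + 1) / 6 = 17/6.

17/6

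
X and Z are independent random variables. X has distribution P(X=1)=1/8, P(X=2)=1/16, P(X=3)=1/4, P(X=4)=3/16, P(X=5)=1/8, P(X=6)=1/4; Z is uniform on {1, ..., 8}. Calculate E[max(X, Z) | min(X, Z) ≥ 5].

P(min(X, Z) ≥ 5) = 3/16.
Summing max(X,Z)·P(x,y) over outcomes with min(X, Z) ≥ 5 gives 5/4.
E[max(X, Z) | min(X, Z) ≥ 5] = (5/4) / (3/16) = 20/3.

20/3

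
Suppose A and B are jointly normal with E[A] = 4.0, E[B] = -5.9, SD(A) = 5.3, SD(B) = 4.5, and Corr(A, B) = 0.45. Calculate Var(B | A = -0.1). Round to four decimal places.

For a bivariate normal, Var(B | A=x) = σ_B²(1 − ρ²).
Var(B | A=-0.1) = (4.5)²·(1 − (0.45)²) = 20.25·0.7975 = 16.1494.

16.1494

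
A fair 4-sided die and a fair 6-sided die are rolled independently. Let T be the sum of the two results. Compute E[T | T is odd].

6

P(T is odd) = 1/2.
Σ over the event: 3·1/12 + 5·1/6 + 7·1/6 + 9·1/12 = 3.
E[T | T is odd] = (3) / (1/2) = 6.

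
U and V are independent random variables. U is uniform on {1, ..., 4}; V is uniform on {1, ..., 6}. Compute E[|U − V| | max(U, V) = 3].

6/5

Outcomes with max(U, V) = 3: (1,3), (2,3), (3,1), (3,2), (3,3), each with probability 1/24.
E[|U − V| | max(U, V) = 3] = (2 + 1 + 2 + 1 + 0) / 5 = 6/5.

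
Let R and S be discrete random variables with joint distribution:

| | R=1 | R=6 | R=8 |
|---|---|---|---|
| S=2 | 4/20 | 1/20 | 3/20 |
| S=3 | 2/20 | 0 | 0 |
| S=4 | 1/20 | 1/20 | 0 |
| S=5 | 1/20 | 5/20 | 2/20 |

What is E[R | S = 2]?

17/4

P(S = 2) = 2/5.
Summing R·P(R=x,S=y) over the conditioning event gives 17/10.
E[R | S = 2] = (17/10) / (2/5) = 17/4.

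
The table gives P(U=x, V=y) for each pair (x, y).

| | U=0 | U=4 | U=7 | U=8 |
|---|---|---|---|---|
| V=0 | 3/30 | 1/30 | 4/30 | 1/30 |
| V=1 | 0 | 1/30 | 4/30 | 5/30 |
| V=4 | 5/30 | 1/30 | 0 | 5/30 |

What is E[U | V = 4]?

P(V = 4) = 11/30.
Summing U·P(U=x,V=y) over the conditioning event gives 22/15.
E[U | V = 4] = (22/15) / (11/30) = 4.

4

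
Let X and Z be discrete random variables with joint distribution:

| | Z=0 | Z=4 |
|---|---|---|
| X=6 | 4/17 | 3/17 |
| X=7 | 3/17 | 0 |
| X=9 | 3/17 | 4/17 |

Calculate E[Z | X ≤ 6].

12/7

P(X ≤ 6) = 7/17.
Σ Z·P over the event = 0·(4/17) + 4·(3/17) = 12/17.
E[Z | X ≤ 6] = (12/17) / (7/17) = 12/7.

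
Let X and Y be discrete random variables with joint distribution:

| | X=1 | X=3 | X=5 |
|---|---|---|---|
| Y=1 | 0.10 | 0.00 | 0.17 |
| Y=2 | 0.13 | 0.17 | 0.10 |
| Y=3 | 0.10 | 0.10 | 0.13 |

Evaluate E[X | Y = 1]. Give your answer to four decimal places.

3.5185

P(Y = 1) = 0.27.
Σ X·P over the event = 1·(0.10) + 5·(0.17) = 0.95.
E[X | Y = 1] = (0.95) / (0.27) = 3.5185.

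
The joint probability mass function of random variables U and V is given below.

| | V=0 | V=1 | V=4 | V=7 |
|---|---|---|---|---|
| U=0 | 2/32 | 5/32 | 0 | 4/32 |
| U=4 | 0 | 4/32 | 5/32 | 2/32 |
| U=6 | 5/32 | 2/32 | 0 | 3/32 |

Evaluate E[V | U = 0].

3

P(U = 0) = 11/32.
Summing V·P(U=x,V=y) over the conditioning event gives 33/32.
E[V | U = 0] = (33/32) / (11/32) = 3.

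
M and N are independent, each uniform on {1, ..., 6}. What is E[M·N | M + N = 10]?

73/3

Outcomes with M + N = 10: (4,6), (5,5), (6,4), each with probability 1/36.
E[M·N | M + N = 10] = (24 + 25 + 24) / 3 = 73/3.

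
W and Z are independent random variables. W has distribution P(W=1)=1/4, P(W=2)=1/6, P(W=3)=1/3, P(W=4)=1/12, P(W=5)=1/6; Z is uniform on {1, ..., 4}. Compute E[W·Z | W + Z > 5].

236/21

P(W + Z > 5) = 7/16.
Summing WZ·P(x,y) over outcomes with W + Z > 5 gives 59/12.
E[W·Z | W + Z > 5] = (59/12) / (7/16) = 236/21.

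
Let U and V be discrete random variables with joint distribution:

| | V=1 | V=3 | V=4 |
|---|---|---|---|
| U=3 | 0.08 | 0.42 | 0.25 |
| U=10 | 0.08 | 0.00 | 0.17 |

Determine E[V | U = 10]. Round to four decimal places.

3.0400

P(U = 10) = 0.25.
Σ V·P over the event = 1·(0.08) + 4·(0.17) = 0.76.
E[V | U = 10] = (0.76) / (0.25) = 3.0400.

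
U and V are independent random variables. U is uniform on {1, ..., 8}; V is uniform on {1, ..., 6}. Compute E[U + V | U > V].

P(U > V) = 9/16.
Summing (U+V)·P(x,y) over outcomes with U > V gives 79/16.
E[U + V | U > V] = (79/16) / (9/16) = 79/9.

79/9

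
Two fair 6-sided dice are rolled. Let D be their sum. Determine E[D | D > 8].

P(D > 8) = 5/18.
Σ over the event: 9·1/9 + 10·1/12 + 11·1/18 + 12·1/36 = 25/9.
E[D | D > 8] = (25/9) / (5/18) = 10.

10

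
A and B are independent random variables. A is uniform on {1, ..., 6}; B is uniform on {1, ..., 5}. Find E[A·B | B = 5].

Outcomes with B = 5: (1,5), (2,5), (3,5), (4,5), (5,5), (6,5), each with probability 1/30.
E[A·B | B = 5] = (5 + 10 + 15 + 20 + 25 + 30) / 6 = 35/2.

35/2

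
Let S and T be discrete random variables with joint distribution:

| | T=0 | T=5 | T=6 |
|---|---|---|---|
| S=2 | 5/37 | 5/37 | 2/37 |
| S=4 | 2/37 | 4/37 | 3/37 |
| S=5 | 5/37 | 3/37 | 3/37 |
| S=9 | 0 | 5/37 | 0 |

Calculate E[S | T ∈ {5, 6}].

P(T ∈ {5, 6}) = 25/37.
Summing S·P(S=x,T=y) over the conditioning event gives 117/37.
E[S | T ∈ {5, 6}] = (117/37) / (25/37) = 117/25.

117/25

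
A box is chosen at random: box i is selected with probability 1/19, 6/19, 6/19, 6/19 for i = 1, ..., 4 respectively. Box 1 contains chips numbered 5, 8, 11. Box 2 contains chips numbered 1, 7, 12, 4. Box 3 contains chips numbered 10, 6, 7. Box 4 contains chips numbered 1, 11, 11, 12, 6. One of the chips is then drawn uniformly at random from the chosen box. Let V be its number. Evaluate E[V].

E[V | box 1] = (5+8+11)/3 = 8.
E[V | box 2] = (1+7+12+4)/4 = 6.
E[V | box 3] = (10+6+7)/3 = 23/3.
E[V | box 4] = (1+11+11+12+6)/5 = 41/5.
By the law of total expectation,
E[V] = (1/19)·(8) + (6/19)·(6) + (6/19)·(23/3) + (6/19)·(41/5) = 696/95.

696/95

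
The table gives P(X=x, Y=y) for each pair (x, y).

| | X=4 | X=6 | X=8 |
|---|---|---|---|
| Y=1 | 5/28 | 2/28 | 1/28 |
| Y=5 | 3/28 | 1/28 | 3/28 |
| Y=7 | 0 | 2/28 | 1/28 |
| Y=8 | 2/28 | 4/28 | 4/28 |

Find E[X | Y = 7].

P(Y = 7) = 3/28.
Summing X·P(X=x,Y=y) over the conditioning event gives 5/7.
E[X | Y = 7] = (5/7) / (3/28) = 20/3.

20/3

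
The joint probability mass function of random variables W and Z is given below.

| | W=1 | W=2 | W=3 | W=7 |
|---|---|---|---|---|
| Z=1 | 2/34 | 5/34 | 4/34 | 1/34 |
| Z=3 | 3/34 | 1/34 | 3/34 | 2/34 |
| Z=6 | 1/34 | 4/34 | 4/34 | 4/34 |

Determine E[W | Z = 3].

28/9

P(Z = 3) = 9/34.
Σ W·P over the event = 1·(3/34) + 2·(1/34) + 3·(3/34) + 7·(2/34) = 14/17.
E[W | Z = 3] = (14/17) / (9/34) = 28/9.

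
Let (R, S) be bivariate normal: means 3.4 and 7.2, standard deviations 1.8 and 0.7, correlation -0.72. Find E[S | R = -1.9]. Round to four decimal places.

8.6840

For a bivariate normal, E[S | R=x] = μ_S + ρ·(σ_S/σ_R)·(x − μ_R).
E[S | R=-1.9] = 7.2 + (-0.72)·(0.7/1.8)·(-1.9 − (3.4)) = 7.2 + (-0.28)·(-5.3) = 8.6840.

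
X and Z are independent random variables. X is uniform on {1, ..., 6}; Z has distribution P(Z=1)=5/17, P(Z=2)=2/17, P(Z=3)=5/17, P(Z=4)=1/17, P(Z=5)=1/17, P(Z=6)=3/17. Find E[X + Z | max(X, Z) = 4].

49/8

P(max(X, Z) = 4) = 8/51.
Summing (X+Z)·P(x,y) over outcomes with max(X, Z) = 4 gives 49/51.
E[X + Z | max(X, Z) = 4] = (49/51) / (8/51) = 49/8.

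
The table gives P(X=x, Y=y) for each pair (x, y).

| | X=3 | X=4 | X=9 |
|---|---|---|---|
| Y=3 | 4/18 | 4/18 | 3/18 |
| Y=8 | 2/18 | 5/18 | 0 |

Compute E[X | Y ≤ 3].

5

P(Y ≤ 3) = 11/18.
Σ X·P over the event = 3·(4/18) + 4·(4/18) + 9·(3/18) = 55/18.
E[X | Y ≤ 3] = (55/18) / (11/18) = 5.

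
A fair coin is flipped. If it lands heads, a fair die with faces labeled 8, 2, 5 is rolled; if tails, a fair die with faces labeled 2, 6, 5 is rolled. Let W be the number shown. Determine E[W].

E[W | heads] = (8+2+5)/3 = 5.
E[W | tails] = (2+6+5)/3 = 13/3.
E[W] = (1/2)·(5) + (1/2)·(13/3) = 14/3.

14/3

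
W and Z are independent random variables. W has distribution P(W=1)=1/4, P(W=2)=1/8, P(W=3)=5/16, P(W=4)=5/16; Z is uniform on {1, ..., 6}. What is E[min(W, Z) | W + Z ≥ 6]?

P(W + Z ≥ 6) = 59/96.
Summing min(W,Z)·P(x,y) over outcomes with W + Z ≥ 6 gives 55/32.
E[min(W, Z) | W + Z ≥ 6] = (55/32) / (59/96) = 165/59.

165/59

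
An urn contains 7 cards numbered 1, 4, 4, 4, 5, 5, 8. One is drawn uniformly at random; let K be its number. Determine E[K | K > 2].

P(K > 2) = 6/7.
Σ over the event: 4·3/7 + 5·2/7 + 8·1/7 = 30/7.
E[K | K > 2] = (30/7) / (6/7) = 5.

5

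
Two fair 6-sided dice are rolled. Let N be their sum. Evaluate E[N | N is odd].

P(N is odd) = 1/2.
Σ over the event: 3·1/18 + 5·1/9 + 7·1/6 + 9·1/9 + 11·1/18 = 7/2.
E[N | N is odd] = (7/2) / (1/2) = 7.

7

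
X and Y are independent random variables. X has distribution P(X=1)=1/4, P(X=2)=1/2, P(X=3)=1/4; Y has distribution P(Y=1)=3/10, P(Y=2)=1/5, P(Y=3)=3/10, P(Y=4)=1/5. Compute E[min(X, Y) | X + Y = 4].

P(X + Y = 4) = 1/4.
Summing min(X,Y)·P(x,y) over outcomes with X + Y = 4 gives 7/20.
E[min(X, Y) | X + Y = 4] = (7/20) / (1/4) = 7/5.

7/5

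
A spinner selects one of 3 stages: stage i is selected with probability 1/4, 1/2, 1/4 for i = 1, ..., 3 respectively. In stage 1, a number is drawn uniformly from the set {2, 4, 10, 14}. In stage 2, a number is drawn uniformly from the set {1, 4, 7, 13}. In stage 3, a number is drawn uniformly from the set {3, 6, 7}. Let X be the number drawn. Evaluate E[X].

E[X | stage 1] = (2+4+10+14)/4 = 15/2.
E[X | stage 2] = (1+4+7+13)/4 = 25/4.
E[X | stage 3] = (3+6+7)/3 = 16/3.
E[X] = (1/4)·(15/2) + (1/2)·(25/4) + (1/4)·(16/3) = 19/3.

19/3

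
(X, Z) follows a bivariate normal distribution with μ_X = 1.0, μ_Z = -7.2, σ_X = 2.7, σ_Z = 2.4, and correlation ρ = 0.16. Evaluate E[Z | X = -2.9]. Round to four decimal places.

E[Z | X=x] = μ_Z + ρ(σ_Z/σ_X)(x − μ_X) for jointly normal variables.
E[Z | X=-2.9] = -7.2 + (0.16)·(2.4/2.7)·(-2.9 − (1.0)) = -7.2 + (0.14222)·(-3.9) = -7.7547.

-7.7547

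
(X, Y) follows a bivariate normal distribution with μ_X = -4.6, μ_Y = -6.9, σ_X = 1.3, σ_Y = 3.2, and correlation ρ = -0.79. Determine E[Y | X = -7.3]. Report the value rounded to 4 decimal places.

-1.6495

E[Y | X=x] = μ_Y + ρ(σ_Y/σ_X)(x − μ_X) for jointly normal variables.
E[Y | X=-7.3] = -6.9 + (-0.79)·(3.2/1.3)·(-7.3 − (-4.6)) = -6.9 + (-1.94462)·(-2.7) = -1.6495.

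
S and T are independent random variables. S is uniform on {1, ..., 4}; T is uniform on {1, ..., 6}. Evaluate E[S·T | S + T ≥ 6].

25/2

P(S + T ≥ 6) = 7/12.
Summing ST·P(x,y) over outcomes with S + T ≥ 6 gives 175/24.
E[S·T | S + T ≥ 6] = (175/24) / (7/12) = 25/2.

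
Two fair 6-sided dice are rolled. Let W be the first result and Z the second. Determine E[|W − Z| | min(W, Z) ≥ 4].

8/9

Outcomes with min(W, Z) ≥ 4: (4,4), (4,5), (4,6), (5,4), (5,5), (5,6), (6,4), (6,5), (6,6), each with probability 1/36.
E[|W − Z| | min(W, Z) ≥ 4] = (0 + 1 + 2 + 1 + 0 + 1 + 2 + 1 + 0) / 9 = 8/9.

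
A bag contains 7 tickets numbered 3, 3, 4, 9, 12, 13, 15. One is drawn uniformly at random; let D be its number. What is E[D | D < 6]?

10/3

P(D < 6) = 3/7.
Σ over the event: 3·2/7 + 4·1/7 = 10/7.
E[D | D < 6] = (10/7) / (3/7) = 10/3.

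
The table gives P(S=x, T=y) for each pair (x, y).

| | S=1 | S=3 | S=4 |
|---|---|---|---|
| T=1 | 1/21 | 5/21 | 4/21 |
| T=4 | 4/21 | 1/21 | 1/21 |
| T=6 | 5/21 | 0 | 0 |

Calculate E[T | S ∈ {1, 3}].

7/2

P(S ∈ {1, 3}) = 16/21.
Σ T·P over the event = 1·(1/21) + 4·(4/21) + 6·(5/21) + 1·(5/21) + 4·(1/21) = 8/3.
E[T | S ∈ {1, 3}] = (8/3) / (16/21) = 7/2.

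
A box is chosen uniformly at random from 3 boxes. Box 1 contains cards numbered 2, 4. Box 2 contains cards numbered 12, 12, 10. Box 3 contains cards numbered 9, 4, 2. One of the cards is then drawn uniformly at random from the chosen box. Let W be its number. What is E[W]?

E[W | box 1] = (2+4)/2 = 3.
E[W | box 2] = (12+12+10)/3 = 34/3.
E[W | box 3] = (9+4+2)/3 = 5.
E[W] = (1/3)·(3) + (1/3)·(34/3) + (1/3)·(5) = 58/9.

58/9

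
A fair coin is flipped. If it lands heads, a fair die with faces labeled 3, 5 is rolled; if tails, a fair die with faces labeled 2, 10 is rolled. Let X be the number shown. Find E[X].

5

E[X | heads] = (3+5)/2 = 4.
E[X | tails] = (2+10)/2 = 6.
By the law of total expectation,
E[X] = (1/2)·(4) + (1/2)·(6) = 5.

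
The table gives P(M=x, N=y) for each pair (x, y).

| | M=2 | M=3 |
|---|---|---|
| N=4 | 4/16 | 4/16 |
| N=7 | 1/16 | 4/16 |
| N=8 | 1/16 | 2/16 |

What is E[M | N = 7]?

14/5

P(N = 7) = 5/16.
Σ M·P over the event = 2·(1/16) + 3·(4/16) = 7/8.
E[M | N = 7] = (7/8) / (5/16) = 14/5.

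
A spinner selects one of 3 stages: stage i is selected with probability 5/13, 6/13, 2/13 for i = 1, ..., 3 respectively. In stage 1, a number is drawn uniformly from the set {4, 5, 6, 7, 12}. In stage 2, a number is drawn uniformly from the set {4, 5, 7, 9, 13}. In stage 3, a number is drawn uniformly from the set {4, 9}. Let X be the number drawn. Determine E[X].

E[X | stage 1] = (4+5+6+7+12)/5 = 34/5.
E[X | stage 2] = (4+5+7+9+13)/5 = 38/5.
E[X | stage 3] = (4+9)/2 = 13/2.
By the law of total expectation,
E[X] = (5/13)·(34/5) + (6/13)·(38/5) + (2/13)·(13/2) = 463/65.

463/65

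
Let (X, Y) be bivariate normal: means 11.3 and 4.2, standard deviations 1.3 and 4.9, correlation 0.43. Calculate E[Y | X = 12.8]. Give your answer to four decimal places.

E[Y | X=x] = μ_Y + ρ(σ_Y/σ_X)(x − μ_X) for jointly normal variables.
E[Y | X=12.8] = 4.2 + (0.43)·(4.9/1.3)·(12.8 − (11.3)) = 4.2 + (1.6208)·(1.5) = 6.6312.

6.6312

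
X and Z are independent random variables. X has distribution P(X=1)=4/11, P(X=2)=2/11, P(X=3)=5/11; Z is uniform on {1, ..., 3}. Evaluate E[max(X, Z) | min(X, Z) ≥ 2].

20/7

P(min(X, Z) ≥ 2) = 14/33.
Summing max(X,Z)·P(x,y) over outcomes with min(X, Z) ≥ 2 gives 40/33.
E[max(X, Z) | min(X, Z) ≥ 2] = (40/33) / (14/33) = 20/7.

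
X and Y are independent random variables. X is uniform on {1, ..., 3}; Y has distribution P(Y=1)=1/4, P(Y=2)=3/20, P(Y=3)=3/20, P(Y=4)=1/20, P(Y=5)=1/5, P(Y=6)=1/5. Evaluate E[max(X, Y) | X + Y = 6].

33/8

P(X + Y = 6) = 2/15.
Summing max(X,Y)·P(x,y) over outcomes with X + Y = 6 gives 11/20.
E[max(X, Y) | X + Y = 6] = (11/20) / (2/15) = 33/8.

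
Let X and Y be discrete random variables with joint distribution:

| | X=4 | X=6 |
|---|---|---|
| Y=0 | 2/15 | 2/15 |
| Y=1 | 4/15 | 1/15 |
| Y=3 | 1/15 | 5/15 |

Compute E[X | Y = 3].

17/3

P(Y = 3) = 2/5.
Σ X·P over the event = 4·(1/15) + 6·(5/15) = 34/15.
E[X | Y = 3] = (34/15) / (2/5) = 17/3.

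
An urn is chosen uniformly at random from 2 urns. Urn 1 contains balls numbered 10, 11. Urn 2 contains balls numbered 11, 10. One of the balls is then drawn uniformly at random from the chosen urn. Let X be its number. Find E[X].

E[X | urn 1] = (10+11)/2 = 21/2.
E[X | urn 2] = (11+10)/2 = 21/2.
E[X] = (1/2)·(21/2) + (1/2)·(21/2) = 21/2.

21/2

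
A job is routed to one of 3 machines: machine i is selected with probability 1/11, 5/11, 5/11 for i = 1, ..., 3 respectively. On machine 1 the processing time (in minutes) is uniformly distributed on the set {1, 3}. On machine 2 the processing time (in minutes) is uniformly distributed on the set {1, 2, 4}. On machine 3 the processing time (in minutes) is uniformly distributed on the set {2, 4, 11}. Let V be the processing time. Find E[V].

42/11

E[V | machine 1] = (1+3)/2 = 2.
E[V | machine 2] = (1+2+4)/3 = 7/3.
E[V | machine 3] = (2+4+11)/3 = 17/3.
E[V] = (1/11)·(2) + (5/11)·(7/3) + (5/11)·(17/3) = 42/11.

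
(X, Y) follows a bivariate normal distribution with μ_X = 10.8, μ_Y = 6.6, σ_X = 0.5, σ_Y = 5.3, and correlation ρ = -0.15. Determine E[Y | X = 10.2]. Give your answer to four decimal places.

7.5540

The regression of Y on X has slope ρ·σ_Y/σ_X and passes through (μ_X, μ_Y).
E[Y | X=10.2] = 6.6 + (-0.15)·(5.3/0.5)·(10.2 − (10.8)) = 6.6 + (-1.59)·(-0.6) = 7.5540.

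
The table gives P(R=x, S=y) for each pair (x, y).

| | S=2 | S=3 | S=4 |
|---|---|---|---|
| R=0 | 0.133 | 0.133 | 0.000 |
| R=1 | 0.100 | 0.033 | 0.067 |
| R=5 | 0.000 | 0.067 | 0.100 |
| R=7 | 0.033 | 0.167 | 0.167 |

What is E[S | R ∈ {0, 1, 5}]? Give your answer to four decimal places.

P(R ∈ {0, 1, 5}) = 0.633.
Summing S·P(R=x,S=y) over the conditioning event gives 1.833.
E[S | R ∈ {0, 1, 5}] = (1.833) / (0.633) = 2.8957.

2.8957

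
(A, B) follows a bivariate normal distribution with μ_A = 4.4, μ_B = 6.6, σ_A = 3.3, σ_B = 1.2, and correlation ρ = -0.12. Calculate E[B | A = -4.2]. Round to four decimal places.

6.9753

For a bivariate normal, E[B | A=x] = μ_B + ρ·(σ_B/σ_A)·(x − μ_A).
E[B | A=-4.2] = 6.6 + (-0.12)·(1.2/3.3)·(-4.2 − (4.4)) = 6.6 + (-0.043636)·(-8.6) = 6.9753.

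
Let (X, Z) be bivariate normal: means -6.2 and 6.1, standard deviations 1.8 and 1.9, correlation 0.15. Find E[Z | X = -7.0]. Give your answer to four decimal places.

For a bivariate normal, E[Z | X=x] = μ_Z + ρ·(σ_Z/σ_X)·(x − μ_X).
E[Z | X=-7.0] = 6.1 + (0.15)·(1.9/1.8)·(-7.0 − (-6.2)) = 6.1 + (0.15833)·(-0.8) = 5.9733.

5.9733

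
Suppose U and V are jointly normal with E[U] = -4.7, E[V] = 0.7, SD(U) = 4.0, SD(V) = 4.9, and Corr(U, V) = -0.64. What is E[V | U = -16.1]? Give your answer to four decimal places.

For a bivariate normal, E[V | U=x] = μ_V + ρ·(σ_V/σ_U)·(x − μ_U).
E[V | U=-16.1] = 0.7 + (-0.64)·(4.9/4.0)·(-16.1 − (-4.7)) = 0.7 + (-0.784)·(-11.4) = 9.6376.

9.6376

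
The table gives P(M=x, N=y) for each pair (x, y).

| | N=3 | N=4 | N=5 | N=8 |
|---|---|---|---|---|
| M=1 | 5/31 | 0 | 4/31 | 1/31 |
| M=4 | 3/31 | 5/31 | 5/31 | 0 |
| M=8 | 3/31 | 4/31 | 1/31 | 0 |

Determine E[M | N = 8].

1

P(N = 8) = 1/31.
Σ M·P over the event = 1·(1/31) = 1/31.
E[M | N = 8] = (1/31) / (1/31) = 1.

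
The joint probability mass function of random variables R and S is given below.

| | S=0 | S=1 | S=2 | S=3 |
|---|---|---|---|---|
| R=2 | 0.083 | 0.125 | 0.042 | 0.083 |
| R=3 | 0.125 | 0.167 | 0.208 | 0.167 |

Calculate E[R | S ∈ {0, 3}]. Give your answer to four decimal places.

P(S ∈ {0, 3}) = 0.458.
Σ R·P over the event = 2·(0.083) + 2·(0.083) + 3·(0.125) + 3·(0.167) = 1.208.
E[R | S ∈ {0, 3}] = (1.208) / (0.458) = 2.6376.

2.6376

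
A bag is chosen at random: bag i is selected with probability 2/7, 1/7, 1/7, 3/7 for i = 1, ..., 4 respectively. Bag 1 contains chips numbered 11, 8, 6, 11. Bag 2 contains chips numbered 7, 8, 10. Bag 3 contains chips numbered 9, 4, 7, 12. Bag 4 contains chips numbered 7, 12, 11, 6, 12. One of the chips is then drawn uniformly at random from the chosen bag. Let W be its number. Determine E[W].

E[W | bag 1] = (11+8+6+11)/4 = 9.
E[W | bag 2] = (7+8+10)/3 = 25/3.
E[W | bag 3] = (9+4+7+12)/4 = 8.
E[W | bag 4] = (7+12+11+6+12)/5 = 48/5.
By the law of total expectation,
E[W] = (2/7)·(9) + (1/7)·(25/3) + (1/7)·(8) + (3/7)·(48/5) = 947/105.

947/105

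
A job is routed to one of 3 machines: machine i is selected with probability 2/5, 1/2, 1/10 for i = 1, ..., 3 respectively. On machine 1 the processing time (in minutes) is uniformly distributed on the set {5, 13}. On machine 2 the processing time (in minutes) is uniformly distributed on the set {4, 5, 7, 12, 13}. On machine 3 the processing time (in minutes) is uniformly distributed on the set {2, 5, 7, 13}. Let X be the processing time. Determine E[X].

67/8

E[X | machine 1] = (5+13)/2 = 9.
E[X | machine 2] = (4+5+7+12+13)/5 = 41/5.
E[X | machine 3] = (2+5+7+13)/4 = 27/4.
E[X] = (2/5)·(9) + (1/2)·(41/5) + (1/10)·(27/4) = 67/8.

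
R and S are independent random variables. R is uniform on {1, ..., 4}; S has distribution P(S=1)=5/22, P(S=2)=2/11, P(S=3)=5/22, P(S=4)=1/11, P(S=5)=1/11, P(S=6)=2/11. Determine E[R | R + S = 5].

11/4

P(R + S = 5) = 2/11.
Summing R·P(x,y) over outcomes with R + S = 5 gives 1/2.
E[R | R + S = 5] = (1/2) / (2/11) = 11/4.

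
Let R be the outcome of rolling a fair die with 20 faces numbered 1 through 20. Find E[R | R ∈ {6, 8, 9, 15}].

19/2

P(R ∈ {6, 8, 9, 15}) = 1/5.
Σ over the event: 6·1/20 + 8·1/20 + 9·1/20 + 15·1/20 = 19/10.
E[R | R ∈ {6, 8, 9, 15}] = (19/10) / (1/5) = 19/2.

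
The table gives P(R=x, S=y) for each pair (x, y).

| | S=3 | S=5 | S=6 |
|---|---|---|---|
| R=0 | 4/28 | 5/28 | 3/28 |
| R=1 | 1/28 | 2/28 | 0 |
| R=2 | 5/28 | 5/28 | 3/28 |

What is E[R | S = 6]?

1

P(S = 6) = 3/14.
Summing R·P(R=x,S=y) over the conditioning event gives 3/14.
E[R | S = 6] = (3/14) / (3/14) = 1.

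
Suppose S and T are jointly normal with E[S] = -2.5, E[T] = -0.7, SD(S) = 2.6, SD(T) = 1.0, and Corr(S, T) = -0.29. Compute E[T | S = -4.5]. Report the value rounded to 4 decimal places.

E[T | S=x] = μ_T + ρ(σ_T/σ_S)(x − μ_S) for jointly normal variables.
E[T | S=-4.5] = -0.7 + (-0.29)·(1.0/2.6)·(-4.5 − (-2.5)) = -0.7 + (-0.11154)·(-2) = -0.4769.

-0.4769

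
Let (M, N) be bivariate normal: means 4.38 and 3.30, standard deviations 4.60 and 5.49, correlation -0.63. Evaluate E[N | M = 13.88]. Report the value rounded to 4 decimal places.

-3.8430

The regression of N on M has slope ρ·σ_N/σ_M and passes through (μ_M, μ_N).
E[N | M=13.88] = 3.30 + (-0.63)·(5.49/4.60)·(13.88 − (4.38)) = 3.30 + (-0.75189)·(9.5) = -3.8430.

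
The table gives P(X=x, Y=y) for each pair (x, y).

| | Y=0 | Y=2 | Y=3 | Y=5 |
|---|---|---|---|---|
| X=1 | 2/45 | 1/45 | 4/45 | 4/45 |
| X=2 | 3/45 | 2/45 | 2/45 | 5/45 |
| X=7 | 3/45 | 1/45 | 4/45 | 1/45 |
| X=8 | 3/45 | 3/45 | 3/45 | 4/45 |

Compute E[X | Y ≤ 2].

P(Y ≤ 2) = 2/5.
Summing X·P(X=x,Y=y) over the conditioning event gives 89/45.
E[X | Y ≤ 2] = (89/45) / (2/5) = 89/18.

89/18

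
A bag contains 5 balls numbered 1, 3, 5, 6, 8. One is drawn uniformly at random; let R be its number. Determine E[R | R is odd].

P(R is odd) = 3/5.
Σ over the event: 1·1/5 + 3·1/5 + 5·1/5 = 9/5.
E[R | R is odd] = (9/5) / (3/5) = 3.

3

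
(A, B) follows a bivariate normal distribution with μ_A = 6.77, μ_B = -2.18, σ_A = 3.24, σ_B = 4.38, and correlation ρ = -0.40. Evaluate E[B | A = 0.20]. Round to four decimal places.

For a bivariate normal, E[B | A=x] = μ_B + ρ·(σ_B/σ_A)·(x − μ_A).
E[B | A=0.20] = -2.18 + (-0.40)·(4.38/3.24)·(0.20 − (6.77)) = -2.18 + (-0.54074)·(-6.57) = 1.3727.

1.3727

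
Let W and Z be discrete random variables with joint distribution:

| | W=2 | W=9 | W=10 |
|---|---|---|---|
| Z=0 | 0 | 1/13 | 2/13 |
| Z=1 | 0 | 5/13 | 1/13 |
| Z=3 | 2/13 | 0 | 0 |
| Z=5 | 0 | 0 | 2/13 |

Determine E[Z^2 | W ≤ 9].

P(W ≤ 9) = 8/13.
Σ Z^2·P over the event = 9·(2/13) + 0·(1/13) + 1·(5/13) = 23/13.
E[Z^2 | W ≤ 9] = (23/13) / (8/13) = 23/8.

23/8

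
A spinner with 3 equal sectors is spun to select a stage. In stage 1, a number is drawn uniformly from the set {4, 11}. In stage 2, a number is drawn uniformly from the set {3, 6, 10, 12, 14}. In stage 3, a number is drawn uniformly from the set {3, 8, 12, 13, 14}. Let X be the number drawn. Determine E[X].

E[X | stage 1] = (4+11)/2 = 15/2.
E[X | stage 2] = (3+6+10+12+14)/5 = 9.
E[X | stage 3] = (3+8+12+13+14)/5 = 10.
E[X] = (1/3)·(15/2) + (1/3)·(9) + (1/3)·(10) = 53/6.

53/6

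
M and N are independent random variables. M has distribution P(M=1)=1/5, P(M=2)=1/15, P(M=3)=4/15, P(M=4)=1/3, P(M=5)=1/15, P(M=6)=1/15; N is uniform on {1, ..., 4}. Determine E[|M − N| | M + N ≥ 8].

6/5

P(M + N ≥ 8) = 1/6.
Summing |M−N|·P(x,y) over outcomes with M + N ≥ 8 gives 1/5.
E[|M − N| | M + N ≥ 8] = (1/5) / (1/6) = 6/5.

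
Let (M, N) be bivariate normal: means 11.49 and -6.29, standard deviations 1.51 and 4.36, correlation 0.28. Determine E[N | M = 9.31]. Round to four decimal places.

-8.0525

E[N | M=x] = μ_N + ρ(σ_N/σ_M)(x − μ_M) for jointly normal variables.
E[N | M=9.31] = -6.29 + (0.28)·(4.36/1.51)·(9.31 − (11.49)) = -6.29 + (0.80848)·(-2.18) = -8.0525.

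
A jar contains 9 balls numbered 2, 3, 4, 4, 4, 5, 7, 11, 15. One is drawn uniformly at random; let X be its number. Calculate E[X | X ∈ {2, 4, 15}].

29/5

P(X ∈ {2, 4, 15}) = 5/9.
Σ over the event: 2·1/9 + 4·1/3 + 15·1/9 = 29/9.
E[X | X ∈ {2, 4, 15}] = (29/9) / (5/9) = 29/5.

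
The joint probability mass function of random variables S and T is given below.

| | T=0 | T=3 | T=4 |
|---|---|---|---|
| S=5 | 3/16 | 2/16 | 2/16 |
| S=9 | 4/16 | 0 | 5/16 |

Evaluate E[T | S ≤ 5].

2

P(S ≤ 5) = 7/16.
Σ T·P over the event = 0·(3/16) + 3·(2/16) + 4·(2/16) = 7/8.
E[T | S ≤ 5] = (7/8) / (7/16) = 2.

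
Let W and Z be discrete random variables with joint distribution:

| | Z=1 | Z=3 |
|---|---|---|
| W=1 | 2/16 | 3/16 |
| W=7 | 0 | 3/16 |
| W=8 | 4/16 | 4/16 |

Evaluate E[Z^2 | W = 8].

P(W = 8) = 1/2.
Σ Z^2·P over the event = 1·(4/16) + 9·(4/16) = 5/2.
E[Z^2 | W = 8] = (5/2) / (1/2) = 5.

5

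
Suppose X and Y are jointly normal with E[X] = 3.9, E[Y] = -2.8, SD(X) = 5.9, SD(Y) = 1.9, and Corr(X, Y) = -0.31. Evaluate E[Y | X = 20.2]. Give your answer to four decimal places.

-4.4272

E[Y | X=x] = μ_Y + ρ(σ_Y/σ_X)(x − μ_X) for jointly normal variables.
E[Y | X=20.2] = -2.8 + (-0.31)·(1.9/5.9)·(20.2 − (3.9)) = -2.8 + (-0.099831)·(16.3) = -4.4272.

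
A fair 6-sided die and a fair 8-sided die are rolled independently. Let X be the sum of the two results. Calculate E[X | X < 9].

160/27

P(X < 9) = 9/16.
Σ over the event: 2·1/48 + 3·1/24 + 4·1/16 + 5·1/12 + 6·5/48 + 7·1/8 + 8·1/8 = 10/3.
E[X | X < 9] = (10/3) / (9/16) = 160/27.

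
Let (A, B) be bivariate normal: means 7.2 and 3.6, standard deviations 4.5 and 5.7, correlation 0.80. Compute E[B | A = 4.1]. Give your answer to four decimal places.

0.4587

E[B | A=x] = μ_B + ρ(σ_B/σ_A)(x − μ_A) for jointly normal variables.
E[B | A=4.1] = 3.6 + (0.80)·(5.7/4.5)·(4.1 − (7.2)) = 3.6 + (1.01333)·(-3.1) = 0.4587.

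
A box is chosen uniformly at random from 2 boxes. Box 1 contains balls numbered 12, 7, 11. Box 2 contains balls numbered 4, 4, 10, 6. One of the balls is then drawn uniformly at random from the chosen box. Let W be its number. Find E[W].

E[W | box 1] = (12+7+11)/3 = 10.
E[W | box 2] = (4+4+10+6)/4 = 6.
By the law of total expectation,
E[W] = (1/2)·(10) + (1/2)·(6) = 8.

8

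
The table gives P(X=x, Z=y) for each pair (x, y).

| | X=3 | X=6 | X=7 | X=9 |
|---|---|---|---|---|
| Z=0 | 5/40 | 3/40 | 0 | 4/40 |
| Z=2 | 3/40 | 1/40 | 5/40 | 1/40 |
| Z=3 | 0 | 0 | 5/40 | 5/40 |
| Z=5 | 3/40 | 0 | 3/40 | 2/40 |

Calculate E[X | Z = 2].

59/10

P(Z = 2) = 1/4.
Σ X·P over the event = 3·(3/40) + 6·(1/40) + 7·(5/40) + 9·(1/40) = 59/40.
E[X | Z = 2] = (59/40) / (1/4) = 59/10.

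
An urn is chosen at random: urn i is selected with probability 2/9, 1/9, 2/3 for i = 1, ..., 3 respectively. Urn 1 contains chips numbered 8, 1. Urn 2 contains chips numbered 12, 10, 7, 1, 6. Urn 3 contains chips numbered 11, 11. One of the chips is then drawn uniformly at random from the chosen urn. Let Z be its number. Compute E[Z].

E[Z | urn 1] = (8+1)/2 = 9/2.
E[Z | urn 2] = (12+10+7+1+6)/5 = 36/5.
E[Z | urn 3] = (11+11)/2 = 11.
By the law of total expectation,
E[Z] = (2/9)·(9/2) + (1/9)·(36/5) + (2/3)·(11) = 137/15.

137/15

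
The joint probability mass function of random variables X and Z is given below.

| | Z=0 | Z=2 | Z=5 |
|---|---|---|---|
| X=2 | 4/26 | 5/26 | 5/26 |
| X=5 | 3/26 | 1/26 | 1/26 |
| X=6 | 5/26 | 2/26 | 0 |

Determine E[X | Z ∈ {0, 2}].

4

P(Z ∈ {0, 2}) = 10/13.
Σ X·P over the event = 2·(4/26) + 2·(5/26) + 5·(3/26) + 5·(1/26) + 6·(5/26) + 6·(2/26) = 40/13.
E[X | Z ∈ {0, 2}] = (40/13) / (10/13) = 4.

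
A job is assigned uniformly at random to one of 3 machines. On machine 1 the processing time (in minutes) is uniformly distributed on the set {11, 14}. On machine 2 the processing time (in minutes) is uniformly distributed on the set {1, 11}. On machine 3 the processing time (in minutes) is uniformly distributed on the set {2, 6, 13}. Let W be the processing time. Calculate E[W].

17/2

E[W | machine 1] = (11+14)/2 = 25/2.
E[W | machine 2] = (1+11)/2 = 6.
E[W | machine 3] = (2+6+13)/3 = 7.
By the law of total expectation,
E[W] = (1/3)·(25/2) + (1/3)·(6) + (1/3)·(7) = 17/2.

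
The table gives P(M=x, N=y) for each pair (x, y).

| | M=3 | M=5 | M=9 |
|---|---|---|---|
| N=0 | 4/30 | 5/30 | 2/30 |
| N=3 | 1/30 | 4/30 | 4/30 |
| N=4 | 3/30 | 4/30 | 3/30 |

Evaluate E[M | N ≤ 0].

P(N ≤ 0) = 11/30.
Σ M·P over the event = 3·(4/30) + 5·(5/30) + 9·(2/30) = 11/6.
E[M | N ≤ 0] = (11/6) / (11/30) = 5.

5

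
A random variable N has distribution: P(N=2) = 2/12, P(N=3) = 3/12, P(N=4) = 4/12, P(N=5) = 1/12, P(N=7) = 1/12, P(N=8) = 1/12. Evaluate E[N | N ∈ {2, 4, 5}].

25/7

P(N ∈ {2, 4, 5}) = 7/12.
Σ over the event: 2·1/6 + 4·1/3 + 5·1/12 = 25/12.
E[N | N ∈ {2, 4, 5}] = (25/12) / (7/12) = 25/7.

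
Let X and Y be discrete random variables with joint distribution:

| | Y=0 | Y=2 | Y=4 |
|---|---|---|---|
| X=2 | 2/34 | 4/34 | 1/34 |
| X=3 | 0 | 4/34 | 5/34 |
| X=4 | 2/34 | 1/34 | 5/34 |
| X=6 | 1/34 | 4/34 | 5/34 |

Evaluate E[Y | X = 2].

12/7

P(X = 2) = 7/34.
Σ Y·P over the event = 0·(2/34) + 2·(4/34) + 4·(1/34) = 6/17.
E[Y | X = 2] = (6/17) / (7/34) = 12/7.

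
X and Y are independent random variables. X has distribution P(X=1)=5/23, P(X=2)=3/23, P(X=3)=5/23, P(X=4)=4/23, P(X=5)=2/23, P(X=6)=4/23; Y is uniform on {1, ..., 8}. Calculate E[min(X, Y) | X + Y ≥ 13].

P(X + Y ≥ 13) = 5/92.
Summing min(X,Y)·P(x,y) over outcomes with X + Y ≥ 13 gives 29/92.
E[min(X, Y) | X + Y ≥ 13] = (29/92) / (5/92) = 29/5.

29/5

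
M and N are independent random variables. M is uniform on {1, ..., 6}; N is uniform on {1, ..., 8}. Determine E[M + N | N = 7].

21/2

Outcomes with N = 7: (1,7), (2,7), (3,7), (4,7), (5,7), (6,7), each with probability 1/48.
E[M + N | N = 7] = (8 + 9 + 10 + 11 + 12 + 13) / 6 = 21/2.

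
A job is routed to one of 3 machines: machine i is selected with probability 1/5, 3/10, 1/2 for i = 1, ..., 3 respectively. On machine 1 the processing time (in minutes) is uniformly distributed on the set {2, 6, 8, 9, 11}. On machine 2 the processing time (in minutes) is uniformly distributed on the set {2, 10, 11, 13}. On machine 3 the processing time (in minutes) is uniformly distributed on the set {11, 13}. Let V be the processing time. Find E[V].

507/50

E[V | machine 1] = (2+6+8+9+11)/5 = 36/5.
E[V | machine 2] = (2+10+11+13)/4 = 9.
E[V | machine 3] = (11+13)/2 = 12.
By the law of total expectation,
E[V] = (1/5)·(36/5) + (3/10)·(9) + (1/2)·(12) = 507/50.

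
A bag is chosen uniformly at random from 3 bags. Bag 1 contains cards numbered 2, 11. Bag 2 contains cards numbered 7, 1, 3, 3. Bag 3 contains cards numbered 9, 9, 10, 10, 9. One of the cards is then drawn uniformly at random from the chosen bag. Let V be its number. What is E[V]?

E[V | bag 1] = (2+11)/2 = 13/2.
E[V | bag 2] = (7+1+3+3)/4 = 7/2.
E[V | bag 3] = (9+9+10+10+9)/5 = 47/5.
By the law of total expectation,
E[V] = (1/3)·(13/2) + (1/3)·(7/2) + (1/3)·(47/5) = 97/15.

97/15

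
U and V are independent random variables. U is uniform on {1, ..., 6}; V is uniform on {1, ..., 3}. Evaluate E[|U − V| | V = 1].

Outcomes with V = 1: (1,1), (2,1), (3,1), (4,1), (5,1), (6,1), each with probability 1/18.
E[|U − V| | V = 1] = (0 + 1 + 2 + 3 + 4 + 5) / 6 = 5/2.

5/2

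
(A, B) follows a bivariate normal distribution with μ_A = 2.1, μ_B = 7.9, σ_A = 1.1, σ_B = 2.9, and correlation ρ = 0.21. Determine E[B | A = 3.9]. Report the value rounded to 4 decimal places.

For a bivariate normal, E[B | A=x] = μ_B + ρ·(σ_B/σ_A)·(x − μ_A).
E[B | A=3.9] = 7.9 + (0.21)·(2.9/1.1)·(3.9 − (2.1)) = 7.9 + (0.553636)·(1.8) = 8.8965.

8.8965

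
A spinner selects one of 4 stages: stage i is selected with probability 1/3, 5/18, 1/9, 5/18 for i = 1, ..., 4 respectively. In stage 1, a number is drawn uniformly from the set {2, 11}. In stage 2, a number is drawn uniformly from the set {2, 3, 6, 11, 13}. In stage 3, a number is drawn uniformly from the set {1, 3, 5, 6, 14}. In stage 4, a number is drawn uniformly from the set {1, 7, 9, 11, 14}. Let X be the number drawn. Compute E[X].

E[X | stage 1] = (2+11)/2 = 13/2.
E[X | stage 2] = (2+3+6+11+13)/5 = 7.
E[X | stage 3] = (1+3+5+6+14)/5 = 29/5.
E[X | stage 4] = (1+7+9+11+14)/5 = 42/5.
By the law of total expectation,
E[X] = (1/3)·(13/2) + (5/18)·(7) + (1/9)·(29/5) + (5/18)·(42/5) = 319/45.

319/45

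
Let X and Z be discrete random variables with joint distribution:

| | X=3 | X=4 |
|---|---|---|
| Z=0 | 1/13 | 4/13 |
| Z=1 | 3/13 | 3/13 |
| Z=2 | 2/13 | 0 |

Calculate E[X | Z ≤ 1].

P(Z ≤ 1) = 11/13.
Σ X·P over the event = 3·(1/13) + 3·(3/13) + 4·(4/13) + 4·(3/13) = 40/13.
E[X | Z ≤ 1] = (40/13) / (11/13) = 40/11.

40/11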